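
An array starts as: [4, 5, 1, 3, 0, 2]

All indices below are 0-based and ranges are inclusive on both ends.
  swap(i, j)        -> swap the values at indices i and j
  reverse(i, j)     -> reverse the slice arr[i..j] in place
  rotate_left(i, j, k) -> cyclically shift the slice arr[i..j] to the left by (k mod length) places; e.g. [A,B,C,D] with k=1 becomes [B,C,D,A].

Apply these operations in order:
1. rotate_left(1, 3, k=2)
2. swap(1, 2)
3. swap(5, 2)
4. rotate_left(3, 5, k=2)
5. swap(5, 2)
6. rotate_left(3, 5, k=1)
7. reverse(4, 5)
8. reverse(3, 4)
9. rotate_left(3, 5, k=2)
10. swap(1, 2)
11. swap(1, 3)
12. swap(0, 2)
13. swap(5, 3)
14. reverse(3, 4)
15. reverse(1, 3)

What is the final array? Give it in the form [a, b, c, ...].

Answer: [5, 3, 4, 2, 1, 0]

Derivation:
After 1 (rotate_left(1, 3, k=2)): [4, 3, 5, 1, 0, 2]
After 2 (swap(1, 2)): [4, 5, 3, 1, 0, 2]
After 3 (swap(5, 2)): [4, 5, 2, 1, 0, 3]
After 4 (rotate_left(3, 5, k=2)): [4, 5, 2, 3, 1, 0]
After 5 (swap(5, 2)): [4, 5, 0, 3, 1, 2]
After 6 (rotate_left(3, 5, k=1)): [4, 5, 0, 1, 2, 3]
After 7 (reverse(4, 5)): [4, 5, 0, 1, 3, 2]
After 8 (reverse(3, 4)): [4, 5, 0, 3, 1, 2]
After 9 (rotate_left(3, 5, k=2)): [4, 5, 0, 2, 3, 1]
After 10 (swap(1, 2)): [4, 0, 5, 2, 3, 1]
After 11 (swap(1, 3)): [4, 2, 5, 0, 3, 1]
After 12 (swap(0, 2)): [5, 2, 4, 0, 3, 1]
After 13 (swap(5, 3)): [5, 2, 4, 1, 3, 0]
After 14 (reverse(3, 4)): [5, 2, 4, 3, 1, 0]
After 15 (reverse(1, 3)): [5, 3, 4, 2, 1, 0]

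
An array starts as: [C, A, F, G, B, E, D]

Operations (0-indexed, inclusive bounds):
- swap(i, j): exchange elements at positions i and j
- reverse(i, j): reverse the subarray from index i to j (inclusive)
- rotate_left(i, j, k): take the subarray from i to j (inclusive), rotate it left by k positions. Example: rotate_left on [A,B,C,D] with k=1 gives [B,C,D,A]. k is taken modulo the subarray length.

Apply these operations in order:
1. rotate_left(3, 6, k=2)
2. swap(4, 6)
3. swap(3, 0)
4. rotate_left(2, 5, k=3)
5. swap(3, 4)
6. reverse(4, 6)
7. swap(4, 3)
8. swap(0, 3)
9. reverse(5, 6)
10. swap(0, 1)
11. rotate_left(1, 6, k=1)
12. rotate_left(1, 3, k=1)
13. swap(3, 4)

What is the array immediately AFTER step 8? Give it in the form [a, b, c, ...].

After 1 (rotate_left(3, 6, k=2)): [C, A, F, E, D, G, B]
After 2 (swap(4, 6)): [C, A, F, E, B, G, D]
After 3 (swap(3, 0)): [E, A, F, C, B, G, D]
After 4 (rotate_left(2, 5, k=3)): [E, A, G, F, C, B, D]
After 5 (swap(3, 4)): [E, A, G, C, F, B, D]
After 6 (reverse(4, 6)): [E, A, G, C, D, B, F]
After 7 (swap(4, 3)): [E, A, G, D, C, B, F]
After 8 (swap(0, 3)): [D, A, G, E, C, B, F]

Answer: [D, A, G, E, C, B, F]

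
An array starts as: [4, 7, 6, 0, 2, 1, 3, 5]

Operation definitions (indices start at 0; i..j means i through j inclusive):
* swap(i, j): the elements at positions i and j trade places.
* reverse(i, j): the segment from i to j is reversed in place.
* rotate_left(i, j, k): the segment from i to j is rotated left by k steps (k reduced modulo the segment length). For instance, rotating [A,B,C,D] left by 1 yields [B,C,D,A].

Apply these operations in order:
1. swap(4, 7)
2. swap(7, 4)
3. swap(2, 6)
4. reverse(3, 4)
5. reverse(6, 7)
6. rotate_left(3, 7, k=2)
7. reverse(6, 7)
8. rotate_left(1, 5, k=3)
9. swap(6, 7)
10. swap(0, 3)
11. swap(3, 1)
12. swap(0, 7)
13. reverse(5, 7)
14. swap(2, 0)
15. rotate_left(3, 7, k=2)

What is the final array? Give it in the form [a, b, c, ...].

Answer: [6, 4, 0, 7, 2, 1, 5, 3]

Derivation:
After 1 (swap(4, 7)): [4, 7, 6, 0, 5, 1, 3, 2]
After 2 (swap(7, 4)): [4, 7, 6, 0, 2, 1, 3, 5]
After 3 (swap(2, 6)): [4, 7, 3, 0, 2, 1, 6, 5]
After 4 (reverse(3, 4)): [4, 7, 3, 2, 0, 1, 6, 5]
After 5 (reverse(6, 7)): [4, 7, 3, 2, 0, 1, 5, 6]
After 6 (rotate_left(3, 7, k=2)): [4, 7, 3, 1, 5, 6, 2, 0]
After 7 (reverse(6, 7)): [4, 7, 3, 1, 5, 6, 0, 2]
After 8 (rotate_left(1, 5, k=3)): [4, 5, 6, 7, 3, 1, 0, 2]
After 9 (swap(6, 7)): [4, 5, 6, 7, 3, 1, 2, 0]
After 10 (swap(0, 3)): [7, 5, 6, 4, 3, 1, 2, 0]
After 11 (swap(3, 1)): [7, 4, 6, 5, 3, 1, 2, 0]
After 12 (swap(0, 7)): [0, 4, 6, 5, 3, 1, 2, 7]
After 13 (reverse(5, 7)): [0, 4, 6, 5, 3, 7, 2, 1]
After 14 (swap(2, 0)): [6, 4, 0, 5, 3, 7, 2, 1]
After 15 (rotate_left(3, 7, k=2)): [6, 4, 0, 7, 2, 1, 5, 3]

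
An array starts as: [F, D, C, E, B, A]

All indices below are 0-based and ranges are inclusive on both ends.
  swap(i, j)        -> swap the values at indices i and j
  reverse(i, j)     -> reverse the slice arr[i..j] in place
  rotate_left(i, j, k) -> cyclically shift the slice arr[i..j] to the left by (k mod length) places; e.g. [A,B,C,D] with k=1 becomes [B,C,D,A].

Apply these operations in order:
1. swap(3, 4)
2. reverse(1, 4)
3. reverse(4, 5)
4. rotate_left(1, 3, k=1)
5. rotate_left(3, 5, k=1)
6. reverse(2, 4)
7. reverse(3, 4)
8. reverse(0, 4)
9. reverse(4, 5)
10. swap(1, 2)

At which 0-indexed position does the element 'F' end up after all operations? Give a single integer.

Answer: 5

Derivation:
After 1 (swap(3, 4)): [F, D, C, B, E, A]
After 2 (reverse(1, 4)): [F, E, B, C, D, A]
After 3 (reverse(4, 5)): [F, E, B, C, A, D]
After 4 (rotate_left(1, 3, k=1)): [F, B, C, E, A, D]
After 5 (rotate_left(3, 5, k=1)): [F, B, C, A, D, E]
After 6 (reverse(2, 4)): [F, B, D, A, C, E]
After 7 (reverse(3, 4)): [F, B, D, C, A, E]
After 8 (reverse(0, 4)): [A, C, D, B, F, E]
After 9 (reverse(4, 5)): [A, C, D, B, E, F]
After 10 (swap(1, 2)): [A, D, C, B, E, F]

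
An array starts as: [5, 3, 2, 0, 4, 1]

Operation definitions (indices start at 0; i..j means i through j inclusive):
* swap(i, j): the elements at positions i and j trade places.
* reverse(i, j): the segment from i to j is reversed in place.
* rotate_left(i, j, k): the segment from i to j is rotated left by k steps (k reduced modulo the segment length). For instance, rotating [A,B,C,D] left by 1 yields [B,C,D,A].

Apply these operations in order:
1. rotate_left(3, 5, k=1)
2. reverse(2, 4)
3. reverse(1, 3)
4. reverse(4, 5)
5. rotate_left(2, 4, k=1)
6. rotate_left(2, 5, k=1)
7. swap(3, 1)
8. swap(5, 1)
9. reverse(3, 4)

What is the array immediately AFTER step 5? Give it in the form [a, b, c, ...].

Answer: [5, 4, 3, 0, 1, 2]

Derivation:
After 1 (rotate_left(3, 5, k=1)): [5, 3, 2, 4, 1, 0]
After 2 (reverse(2, 4)): [5, 3, 1, 4, 2, 0]
After 3 (reverse(1, 3)): [5, 4, 1, 3, 2, 0]
After 4 (reverse(4, 5)): [5, 4, 1, 3, 0, 2]
After 5 (rotate_left(2, 4, k=1)): [5, 4, 3, 0, 1, 2]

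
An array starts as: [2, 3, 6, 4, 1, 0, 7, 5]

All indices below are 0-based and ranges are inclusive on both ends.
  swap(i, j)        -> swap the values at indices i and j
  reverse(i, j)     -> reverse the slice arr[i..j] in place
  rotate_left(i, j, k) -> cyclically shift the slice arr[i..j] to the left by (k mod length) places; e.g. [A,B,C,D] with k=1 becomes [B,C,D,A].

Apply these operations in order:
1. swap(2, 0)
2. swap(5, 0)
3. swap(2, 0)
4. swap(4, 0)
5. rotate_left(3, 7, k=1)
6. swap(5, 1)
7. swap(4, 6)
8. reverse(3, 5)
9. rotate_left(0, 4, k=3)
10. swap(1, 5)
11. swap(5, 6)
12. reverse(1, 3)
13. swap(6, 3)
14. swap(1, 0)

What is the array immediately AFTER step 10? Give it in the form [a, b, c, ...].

Answer: [3, 2, 1, 7, 0, 5, 6, 4]

Derivation:
After 1 (swap(2, 0)): [6, 3, 2, 4, 1, 0, 7, 5]
After 2 (swap(5, 0)): [0, 3, 2, 4, 1, 6, 7, 5]
After 3 (swap(2, 0)): [2, 3, 0, 4, 1, 6, 7, 5]
After 4 (swap(4, 0)): [1, 3, 0, 4, 2, 6, 7, 5]
After 5 (rotate_left(3, 7, k=1)): [1, 3, 0, 2, 6, 7, 5, 4]
After 6 (swap(5, 1)): [1, 7, 0, 2, 6, 3, 5, 4]
After 7 (swap(4, 6)): [1, 7, 0, 2, 5, 3, 6, 4]
After 8 (reverse(3, 5)): [1, 7, 0, 3, 5, 2, 6, 4]
After 9 (rotate_left(0, 4, k=3)): [3, 5, 1, 7, 0, 2, 6, 4]
After 10 (swap(1, 5)): [3, 2, 1, 7, 0, 5, 6, 4]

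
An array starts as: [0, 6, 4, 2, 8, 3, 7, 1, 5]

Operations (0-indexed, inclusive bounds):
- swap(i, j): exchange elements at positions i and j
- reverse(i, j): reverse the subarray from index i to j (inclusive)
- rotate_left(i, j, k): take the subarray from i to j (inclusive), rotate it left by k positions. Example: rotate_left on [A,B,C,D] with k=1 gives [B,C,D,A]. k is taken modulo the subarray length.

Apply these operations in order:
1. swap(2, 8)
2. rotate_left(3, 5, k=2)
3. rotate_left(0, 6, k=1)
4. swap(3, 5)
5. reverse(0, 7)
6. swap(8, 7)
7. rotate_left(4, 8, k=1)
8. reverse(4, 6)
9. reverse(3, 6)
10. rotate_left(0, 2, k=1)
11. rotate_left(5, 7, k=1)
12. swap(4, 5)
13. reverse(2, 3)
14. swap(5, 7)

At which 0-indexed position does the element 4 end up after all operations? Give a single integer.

Answer: 5

Derivation:
After 1 (swap(2, 8)): [0, 6, 5, 2, 8, 3, 7, 1, 4]
After 2 (rotate_left(3, 5, k=2)): [0, 6, 5, 3, 2, 8, 7, 1, 4]
After 3 (rotate_left(0, 6, k=1)): [6, 5, 3, 2, 8, 7, 0, 1, 4]
After 4 (swap(3, 5)): [6, 5, 3, 7, 8, 2, 0, 1, 4]
After 5 (reverse(0, 7)): [1, 0, 2, 8, 7, 3, 5, 6, 4]
After 6 (swap(8, 7)): [1, 0, 2, 8, 7, 3, 5, 4, 6]
After 7 (rotate_left(4, 8, k=1)): [1, 0, 2, 8, 3, 5, 4, 6, 7]
After 8 (reverse(4, 6)): [1, 0, 2, 8, 4, 5, 3, 6, 7]
After 9 (reverse(3, 6)): [1, 0, 2, 3, 5, 4, 8, 6, 7]
After 10 (rotate_left(0, 2, k=1)): [0, 2, 1, 3, 5, 4, 8, 6, 7]
After 11 (rotate_left(5, 7, k=1)): [0, 2, 1, 3, 5, 8, 6, 4, 7]
After 12 (swap(4, 5)): [0, 2, 1, 3, 8, 5, 6, 4, 7]
After 13 (reverse(2, 3)): [0, 2, 3, 1, 8, 5, 6, 4, 7]
After 14 (swap(5, 7)): [0, 2, 3, 1, 8, 4, 6, 5, 7]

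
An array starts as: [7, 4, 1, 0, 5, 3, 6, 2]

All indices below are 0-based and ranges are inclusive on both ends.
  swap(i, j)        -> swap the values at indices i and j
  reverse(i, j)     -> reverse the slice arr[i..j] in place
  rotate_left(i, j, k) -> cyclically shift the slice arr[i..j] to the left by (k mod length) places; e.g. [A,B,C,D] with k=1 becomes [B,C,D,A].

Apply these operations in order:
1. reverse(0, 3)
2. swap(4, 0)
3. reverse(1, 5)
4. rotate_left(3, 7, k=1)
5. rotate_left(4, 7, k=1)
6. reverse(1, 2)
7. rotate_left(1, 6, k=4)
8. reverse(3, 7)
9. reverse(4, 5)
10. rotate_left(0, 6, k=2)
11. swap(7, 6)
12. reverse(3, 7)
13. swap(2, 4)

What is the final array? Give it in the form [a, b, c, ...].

Answer: [7, 1, 0, 2, 4, 5, 3, 6]

Derivation:
After 1 (reverse(0, 3)): [0, 1, 4, 7, 5, 3, 6, 2]
After 2 (swap(4, 0)): [5, 1, 4, 7, 0, 3, 6, 2]
After 3 (reverse(1, 5)): [5, 3, 0, 7, 4, 1, 6, 2]
After 4 (rotate_left(3, 7, k=1)): [5, 3, 0, 4, 1, 6, 2, 7]
After 5 (rotate_left(4, 7, k=1)): [5, 3, 0, 4, 6, 2, 7, 1]
After 6 (reverse(1, 2)): [5, 0, 3, 4, 6, 2, 7, 1]
After 7 (rotate_left(1, 6, k=4)): [5, 2, 7, 0, 3, 4, 6, 1]
After 8 (reverse(3, 7)): [5, 2, 7, 1, 6, 4, 3, 0]
After 9 (reverse(4, 5)): [5, 2, 7, 1, 4, 6, 3, 0]
After 10 (rotate_left(0, 6, k=2)): [7, 1, 4, 6, 3, 5, 2, 0]
After 11 (swap(7, 6)): [7, 1, 4, 6, 3, 5, 0, 2]
After 12 (reverse(3, 7)): [7, 1, 4, 2, 0, 5, 3, 6]
After 13 (swap(2, 4)): [7, 1, 0, 2, 4, 5, 3, 6]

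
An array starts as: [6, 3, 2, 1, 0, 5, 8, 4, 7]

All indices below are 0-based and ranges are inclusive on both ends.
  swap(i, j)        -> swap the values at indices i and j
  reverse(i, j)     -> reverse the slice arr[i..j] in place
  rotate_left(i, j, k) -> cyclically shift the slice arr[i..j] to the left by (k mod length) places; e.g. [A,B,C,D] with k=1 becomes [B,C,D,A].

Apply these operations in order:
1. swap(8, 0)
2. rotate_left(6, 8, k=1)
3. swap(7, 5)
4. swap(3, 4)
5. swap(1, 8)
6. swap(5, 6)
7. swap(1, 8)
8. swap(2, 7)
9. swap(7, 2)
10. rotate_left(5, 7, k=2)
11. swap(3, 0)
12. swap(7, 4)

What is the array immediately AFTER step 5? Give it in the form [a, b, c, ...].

After 1 (swap(8, 0)): [7, 3, 2, 1, 0, 5, 8, 4, 6]
After 2 (rotate_left(6, 8, k=1)): [7, 3, 2, 1, 0, 5, 4, 6, 8]
After 3 (swap(7, 5)): [7, 3, 2, 1, 0, 6, 4, 5, 8]
After 4 (swap(3, 4)): [7, 3, 2, 0, 1, 6, 4, 5, 8]
After 5 (swap(1, 8)): [7, 8, 2, 0, 1, 6, 4, 5, 3]

Answer: [7, 8, 2, 0, 1, 6, 4, 5, 3]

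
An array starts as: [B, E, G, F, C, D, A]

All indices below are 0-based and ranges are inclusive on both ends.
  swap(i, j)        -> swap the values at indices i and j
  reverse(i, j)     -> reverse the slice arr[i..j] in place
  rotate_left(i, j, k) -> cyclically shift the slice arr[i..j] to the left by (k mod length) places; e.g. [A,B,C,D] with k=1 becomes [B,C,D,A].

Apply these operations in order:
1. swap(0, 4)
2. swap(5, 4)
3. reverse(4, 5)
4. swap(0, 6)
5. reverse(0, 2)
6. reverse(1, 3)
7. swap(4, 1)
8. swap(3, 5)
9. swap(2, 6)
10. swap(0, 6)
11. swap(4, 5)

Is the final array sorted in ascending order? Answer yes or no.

Answer: yes

Derivation:
After 1 (swap(0, 4)): [C, E, G, F, B, D, A]
After 2 (swap(5, 4)): [C, E, G, F, D, B, A]
After 3 (reverse(4, 5)): [C, E, G, F, B, D, A]
After 4 (swap(0, 6)): [A, E, G, F, B, D, C]
After 5 (reverse(0, 2)): [G, E, A, F, B, D, C]
After 6 (reverse(1, 3)): [G, F, A, E, B, D, C]
After 7 (swap(4, 1)): [G, B, A, E, F, D, C]
After 8 (swap(3, 5)): [G, B, A, D, F, E, C]
After 9 (swap(2, 6)): [G, B, C, D, F, E, A]
After 10 (swap(0, 6)): [A, B, C, D, F, E, G]
After 11 (swap(4, 5)): [A, B, C, D, E, F, G]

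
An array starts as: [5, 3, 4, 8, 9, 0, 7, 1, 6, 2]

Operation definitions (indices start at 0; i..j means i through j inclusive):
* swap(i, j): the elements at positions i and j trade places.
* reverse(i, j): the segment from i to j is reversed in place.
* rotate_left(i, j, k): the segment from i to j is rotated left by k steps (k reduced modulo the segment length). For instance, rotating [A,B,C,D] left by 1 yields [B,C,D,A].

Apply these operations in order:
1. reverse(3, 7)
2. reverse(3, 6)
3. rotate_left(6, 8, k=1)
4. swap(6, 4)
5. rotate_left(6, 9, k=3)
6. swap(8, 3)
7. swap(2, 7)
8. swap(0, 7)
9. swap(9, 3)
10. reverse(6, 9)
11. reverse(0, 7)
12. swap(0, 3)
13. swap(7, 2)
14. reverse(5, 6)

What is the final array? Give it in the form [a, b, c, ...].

After 1 (reverse(3, 7)): [5, 3, 4, 1, 7, 0, 9, 8, 6, 2]
After 2 (reverse(3, 6)): [5, 3, 4, 9, 0, 7, 1, 8, 6, 2]
After 3 (rotate_left(6, 8, k=1)): [5, 3, 4, 9, 0, 7, 8, 6, 1, 2]
After 4 (swap(6, 4)): [5, 3, 4, 9, 8, 7, 0, 6, 1, 2]
After 5 (rotate_left(6, 9, k=3)): [5, 3, 4, 9, 8, 7, 2, 0, 6, 1]
After 6 (swap(8, 3)): [5, 3, 4, 6, 8, 7, 2, 0, 9, 1]
After 7 (swap(2, 7)): [5, 3, 0, 6, 8, 7, 2, 4, 9, 1]
After 8 (swap(0, 7)): [4, 3, 0, 6, 8, 7, 2, 5, 9, 1]
After 9 (swap(9, 3)): [4, 3, 0, 1, 8, 7, 2, 5, 9, 6]
After 10 (reverse(6, 9)): [4, 3, 0, 1, 8, 7, 6, 9, 5, 2]
After 11 (reverse(0, 7)): [9, 6, 7, 8, 1, 0, 3, 4, 5, 2]
After 12 (swap(0, 3)): [8, 6, 7, 9, 1, 0, 3, 4, 5, 2]
After 13 (swap(7, 2)): [8, 6, 4, 9, 1, 0, 3, 7, 5, 2]
After 14 (reverse(5, 6)): [8, 6, 4, 9, 1, 3, 0, 7, 5, 2]

Answer: [8, 6, 4, 9, 1, 3, 0, 7, 5, 2]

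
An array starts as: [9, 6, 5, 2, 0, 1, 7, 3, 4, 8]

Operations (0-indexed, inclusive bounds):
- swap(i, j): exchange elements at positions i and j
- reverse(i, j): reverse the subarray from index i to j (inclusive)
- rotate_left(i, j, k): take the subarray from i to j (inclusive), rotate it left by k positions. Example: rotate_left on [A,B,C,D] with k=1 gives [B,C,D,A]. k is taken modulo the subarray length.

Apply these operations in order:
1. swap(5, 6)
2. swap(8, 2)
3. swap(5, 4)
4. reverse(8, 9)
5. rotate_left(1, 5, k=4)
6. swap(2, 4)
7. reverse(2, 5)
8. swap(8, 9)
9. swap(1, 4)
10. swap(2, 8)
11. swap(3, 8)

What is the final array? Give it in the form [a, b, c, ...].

After 1 (swap(5, 6)): [9, 6, 5, 2, 0, 7, 1, 3, 4, 8]
After 2 (swap(8, 2)): [9, 6, 4, 2, 0, 7, 1, 3, 5, 8]
After 3 (swap(5, 4)): [9, 6, 4, 2, 7, 0, 1, 3, 5, 8]
After 4 (reverse(8, 9)): [9, 6, 4, 2, 7, 0, 1, 3, 8, 5]
After 5 (rotate_left(1, 5, k=4)): [9, 0, 6, 4, 2, 7, 1, 3, 8, 5]
After 6 (swap(2, 4)): [9, 0, 2, 4, 6, 7, 1, 3, 8, 5]
After 7 (reverse(2, 5)): [9, 0, 7, 6, 4, 2, 1, 3, 8, 5]
After 8 (swap(8, 9)): [9, 0, 7, 6, 4, 2, 1, 3, 5, 8]
After 9 (swap(1, 4)): [9, 4, 7, 6, 0, 2, 1, 3, 5, 8]
After 10 (swap(2, 8)): [9, 4, 5, 6, 0, 2, 1, 3, 7, 8]
After 11 (swap(3, 8)): [9, 4, 5, 7, 0, 2, 1, 3, 6, 8]

Answer: [9, 4, 5, 7, 0, 2, 1, 3, 6, 8]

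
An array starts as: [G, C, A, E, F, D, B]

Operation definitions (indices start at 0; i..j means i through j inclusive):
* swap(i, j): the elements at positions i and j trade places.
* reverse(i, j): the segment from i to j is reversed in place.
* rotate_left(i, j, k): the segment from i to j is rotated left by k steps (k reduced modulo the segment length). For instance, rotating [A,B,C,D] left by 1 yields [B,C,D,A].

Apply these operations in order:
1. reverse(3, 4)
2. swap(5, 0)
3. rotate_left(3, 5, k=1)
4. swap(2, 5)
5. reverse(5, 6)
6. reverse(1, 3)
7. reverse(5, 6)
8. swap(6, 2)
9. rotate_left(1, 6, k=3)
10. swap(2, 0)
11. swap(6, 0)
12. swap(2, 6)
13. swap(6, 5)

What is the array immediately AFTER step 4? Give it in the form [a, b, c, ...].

Answer: [D, C, F, E, G, A, B]

Derivation:
After 1 (reverse(3, 4)): [G, C, A, F, E, D, B]
After 2 (swap(5, 0)): [D, C, A, F, E, G, B]
After 3 (rotate_left(3, 5, k=1)): [D, C, A, E, G, F, B]
After 4 (swap(2, 5)): [D, C, F, E, G, A, B]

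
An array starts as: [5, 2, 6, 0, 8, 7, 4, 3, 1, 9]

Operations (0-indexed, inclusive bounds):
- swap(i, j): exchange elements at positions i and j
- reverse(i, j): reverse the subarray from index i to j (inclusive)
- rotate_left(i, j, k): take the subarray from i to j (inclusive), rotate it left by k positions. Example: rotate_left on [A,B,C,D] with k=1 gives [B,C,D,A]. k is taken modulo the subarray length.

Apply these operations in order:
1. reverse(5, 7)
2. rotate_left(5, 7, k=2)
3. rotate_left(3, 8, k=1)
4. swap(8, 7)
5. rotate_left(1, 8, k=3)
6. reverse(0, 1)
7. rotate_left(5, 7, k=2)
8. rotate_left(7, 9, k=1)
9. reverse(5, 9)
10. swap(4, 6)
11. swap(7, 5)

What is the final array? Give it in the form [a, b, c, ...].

Answer: [7, 5, 3, 4, 9, 8, 0, 2, 1, 6]

Derivation:
After 1 (reverse(5, 7)): [5, 2, 6, 0, 8, 3, 4, 7, 1, 9]
After 2 (rotate_left(5, 7, k=2)): [5, 2, 6, 0, 8, 7, 3, 4, 1, 9]
After 3 (rotate_left(3, 8, k=1)): [5, 2, 6, 8, 7, 3, 4, 1, 0, 9]
After 4 (swap(8, 7)): [5, 2, 6, 8, 7, 3, 4, 0, 1, 9]
After 5 (rotate_left(1, 8, k=3)): [5, 7, 3, 4, 0, 1, 2, 6, 8, 9]
After 6 (reverse(0, 1)): [7, 5, 3, 4, 0, 1, 2, 6, 8, 9]
After 7 (rotate_left(5, 7, k=2)): [7, 5, 3, 4, 0, 6, 1, 2, 8, 9]
After 8 (rotate_left(7, 9, k=1)): [7, 5, 3, 4, 0, 6, 1, 8, 9, 2]
After 9 (reverse(5, 9)): [7, 5, 3, 4, 0, 2, 9, 8, 1, 6]
After 10 (swap(4, 6)): [7, 5, 3, 4, 9, 2, 0, 8, 1, 6]
After 11 (swap(7, 5)): [7, 5, 3, 4, 9, 8, 0, 2, 1, 6]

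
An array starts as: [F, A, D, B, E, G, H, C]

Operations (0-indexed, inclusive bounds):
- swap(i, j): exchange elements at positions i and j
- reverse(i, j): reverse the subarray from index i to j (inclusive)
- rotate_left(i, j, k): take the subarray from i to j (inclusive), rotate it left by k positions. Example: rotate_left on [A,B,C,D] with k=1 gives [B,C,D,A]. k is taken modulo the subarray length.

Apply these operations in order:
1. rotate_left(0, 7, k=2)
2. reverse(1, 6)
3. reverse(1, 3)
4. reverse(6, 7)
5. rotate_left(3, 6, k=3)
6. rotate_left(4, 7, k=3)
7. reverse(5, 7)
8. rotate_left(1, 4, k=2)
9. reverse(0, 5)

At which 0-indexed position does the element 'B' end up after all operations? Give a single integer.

After 1 (rotate_left(0, 7, k=2)): [D, B, E, G, H, C, F, A]
After 2 (reverse(1, 6)): [D, F, C, H, G, E, B, A]
After 3 (reverse(1, 3)): [D, H, C, F, G, E, B, A]
After 4 (reverse(6, 7)): [D, H, C, F, G, E, A, B]
After 5 (rotate_left(3, 6, k=3)): [D, H, C, A, F, G, E, B]
After 6 (rotate_left(4, 7, k=3)): [D, H, C, A, B, F, G, E]
After 7 (reverse(5, 7)): [D, H, C, A, B, E, G, F]
After 8 (rotate_left(1, 4, k=2)): [D, A, B, H, C, E, G, F]
After 9 (reverse(0, 5)): [E, C, H, B, A, D, G, F]

Answer: 3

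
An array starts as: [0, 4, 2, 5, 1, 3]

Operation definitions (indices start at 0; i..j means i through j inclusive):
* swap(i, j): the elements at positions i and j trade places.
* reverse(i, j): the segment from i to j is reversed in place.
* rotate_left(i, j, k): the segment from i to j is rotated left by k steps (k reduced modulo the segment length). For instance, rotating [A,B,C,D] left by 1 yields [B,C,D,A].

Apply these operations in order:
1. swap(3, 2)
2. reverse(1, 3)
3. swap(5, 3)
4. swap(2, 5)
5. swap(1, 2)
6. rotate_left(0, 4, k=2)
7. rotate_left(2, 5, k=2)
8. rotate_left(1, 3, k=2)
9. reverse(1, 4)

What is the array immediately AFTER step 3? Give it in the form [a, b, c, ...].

Answer: [0, 2, 5, 3, 1, 4]

Derivation:
After 1 (swap(3, 2)): [0, 4, 5, 2, 1, 3]
After 2 (reverse(1, 3)): [0, 2, 5, 4, 1, 3]
After 3 (swap(5, 3)): [0, 2, 5, 3, 1, 4]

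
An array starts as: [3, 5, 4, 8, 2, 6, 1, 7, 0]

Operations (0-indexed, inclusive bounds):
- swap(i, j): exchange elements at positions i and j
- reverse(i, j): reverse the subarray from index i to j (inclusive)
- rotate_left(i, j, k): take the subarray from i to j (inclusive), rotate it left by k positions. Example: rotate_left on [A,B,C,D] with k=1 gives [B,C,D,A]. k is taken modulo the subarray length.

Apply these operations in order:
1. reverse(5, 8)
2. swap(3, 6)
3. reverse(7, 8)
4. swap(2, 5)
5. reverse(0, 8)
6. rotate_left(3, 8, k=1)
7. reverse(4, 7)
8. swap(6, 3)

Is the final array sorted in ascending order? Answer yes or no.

After 1 (reverse(5, 8)): [3, 5, 4, 8, 2, 0, 7, 1, 6]
After 2 (swap(3, 6)): [3, 5, 4, 7, 2, 0, 8, 1, 6]
After 3 (reverse(7, 8)): [3, 5, 4, 7, 2, 0, 8, 6, 1]
After 4 (swap(2, 5)): [3, 5, 0, 7, 2, 4, 8, 6, 1]
After 5 (reverse(0, 8)): [1, 6, 8, 4, 2, 7, 0, 5, 3]
After 6 (rotate_left(3, 8, k=1)): [1, 6, 8, 2, 7, 0, 5, 3, 4]
After 7 (reverse(4, 7)): [1, 6, 8, 2, 3, 5, 0, 7, 4]
After 8 (swap(6, 3)): [1, 6, 8, 0, 3, 5, 2, 7, 4]

Answer: no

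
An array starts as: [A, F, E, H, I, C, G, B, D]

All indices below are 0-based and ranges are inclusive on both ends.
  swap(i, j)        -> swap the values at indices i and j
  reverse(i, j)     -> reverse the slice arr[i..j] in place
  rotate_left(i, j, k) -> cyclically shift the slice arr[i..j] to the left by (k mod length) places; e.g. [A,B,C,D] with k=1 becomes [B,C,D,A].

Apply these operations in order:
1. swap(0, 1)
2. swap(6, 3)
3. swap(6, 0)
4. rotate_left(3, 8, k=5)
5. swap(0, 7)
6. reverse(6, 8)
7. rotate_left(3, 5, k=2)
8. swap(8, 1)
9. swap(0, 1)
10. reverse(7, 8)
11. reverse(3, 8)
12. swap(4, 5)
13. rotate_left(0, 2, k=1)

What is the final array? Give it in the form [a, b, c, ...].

After 1 (swap(0, 1)): [F, A, E, H, I, C, G, B, D]
After 2 (swap(6, 3)): [F, A, E, G, I, C, H, B, D]
After 3 (swap(6, 0)): [H, A, E, G, I, C, F, B, D]
After 4 (rotate_left(3, 8, k=5)): [H, A, E, D, G, I, C, F, B]
After 5 (swap(0, 7)): [F, A, E, D, G, I, C, H, B]
After 6 (reverse(6, 8)): [F, A, E, D, G, I, B, H, C]
After 7 (rotate_left(3, 5, k=2)): [F, A, E, I, D, G, B, H, C]
After 8 (swap(8, 1)): [F, C, E, I, D, G, B, H, A]
After 9 (swap(0, 1)): [C, F, E, I, D, G, B, H, A]
After 10 (reverse(7, 8)): [C, F, E, I, D, G, B, A, H]
After 11 (reverse(3, 8)): [C, F, E, H, A, B, G, D, I]
After 12 (swap(4, 5)): [C, F, E, H, B, A, G, D, I]
After 13 (rotate_left(0, 2, k=1)): [F, E, C, H, B, A, G, D, I]

Answer: [F, E, C, H, B, A, G, D, I]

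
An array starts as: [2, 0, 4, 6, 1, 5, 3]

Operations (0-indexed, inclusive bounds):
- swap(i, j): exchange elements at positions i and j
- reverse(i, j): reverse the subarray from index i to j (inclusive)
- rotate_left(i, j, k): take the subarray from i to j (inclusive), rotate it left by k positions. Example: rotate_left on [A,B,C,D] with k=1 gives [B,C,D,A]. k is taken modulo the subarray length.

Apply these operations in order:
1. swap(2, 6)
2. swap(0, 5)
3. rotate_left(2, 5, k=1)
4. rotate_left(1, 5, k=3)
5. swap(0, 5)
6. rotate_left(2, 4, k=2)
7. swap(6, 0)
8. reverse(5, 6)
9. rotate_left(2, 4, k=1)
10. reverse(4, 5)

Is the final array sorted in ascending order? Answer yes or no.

After 1 (swap(2, 6)): [2, 0, 3, 6, 1, 5, 4]
After 2 (swap(0, 5)): [5, 0, 3, 6, 1, 2, 4]
After 3 (rotate_left(2, 5, k=1)): [5, 0, 6, 1, 2, 3, 4]
After 4 (rotate_left(1, 5, k=3)): [5, 2, 3, 0, 6, 1, 4]
After 5 (swap(0, 5)): [1, 2, 3, 0, 6, 5, 4]
After 6 (rotate_left(2, 4, k=2)): [1, 2, 6, 3, 0, 5, 4]
After 7 (swap(6, 0)): [4, 2, 6, 3, 0, 5, 1]
After 8 (reverse(5, 6)): [4, 2, 6, 3, 0, 1, 5]
After 9 (rotate_left(2, 4, k=1)): [4, 2, 3, 0, 6, 1, 5]
After 10 (reverse(4, 5)): [4, 2, 3, 0, 1, 6, 5]

Answer: no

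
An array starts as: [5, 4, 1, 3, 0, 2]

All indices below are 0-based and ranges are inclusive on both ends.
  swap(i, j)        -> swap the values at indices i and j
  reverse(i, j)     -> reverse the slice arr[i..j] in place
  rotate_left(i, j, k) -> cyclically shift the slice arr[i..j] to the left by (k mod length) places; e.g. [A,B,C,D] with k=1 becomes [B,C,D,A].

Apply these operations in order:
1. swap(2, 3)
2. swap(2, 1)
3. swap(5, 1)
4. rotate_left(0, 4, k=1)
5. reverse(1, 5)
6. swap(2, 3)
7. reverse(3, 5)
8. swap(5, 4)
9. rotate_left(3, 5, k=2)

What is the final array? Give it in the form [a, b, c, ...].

Answer: [2, 3, 0, 1, 4, 5]

Derivation:
After 1 (swap(2, 3)): [5, 4, 3, 1, 0, 2]
After 2 (swap(2, 1)): [5, 3, 4, 1, 0, 2]
After 3 (swap(5, 1)): [5, 2, 4, 1, 0, 3]
After 4 (rotate_left(0, 4, k=1)): [2, 4, 1, 0, 5, 3]
After 5 (reverse(1, 5)): [2, 3, 5, 0, 1, 4]
After 6 (swap(2, 3)): [2, 3, 0, 5, 1, 4]
After 7 (reverse(3, 5)): [2, 3, 0, 4, 1, 5]
After 8 (swap(5, 4)): [2, 3, 0, 4, 5, 1]
After 9 (rotate_left(3, 5, k=2)): [2, 3, 0, 1, 4, 5]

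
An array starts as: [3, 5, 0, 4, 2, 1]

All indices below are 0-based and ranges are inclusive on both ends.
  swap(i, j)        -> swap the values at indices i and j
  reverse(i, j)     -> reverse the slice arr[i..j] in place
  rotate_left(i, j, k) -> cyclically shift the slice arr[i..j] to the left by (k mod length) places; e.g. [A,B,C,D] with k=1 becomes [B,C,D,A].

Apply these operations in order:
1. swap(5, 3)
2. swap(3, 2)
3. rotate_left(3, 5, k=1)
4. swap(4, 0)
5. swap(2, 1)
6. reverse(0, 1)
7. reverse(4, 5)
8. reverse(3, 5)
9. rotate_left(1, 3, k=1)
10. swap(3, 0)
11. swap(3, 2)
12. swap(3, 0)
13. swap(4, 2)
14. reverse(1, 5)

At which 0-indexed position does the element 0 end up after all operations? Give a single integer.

After 1 (swap(5, 3)): [3, 5, 0, 1, 2, 4]
After 2 (swap(3, 2)): [3, 5, 1, 0, 2, 4]
After 3 (rotate_left(3, 5, k=1)): [3, 5, 1, 2, 4, 0]
After 4 (swap(4, 0)): [4, 5, 1, 2, 3, 0]
After 5 (swap(2, 1)): [4, 1, 5, 2, 3, 0]
After 6 (reverse(0, 1)): [1, 4, 5, 2, 3, 0]
After 7 (reverse(4, 5)): [1, 4, 5, 2, 0, 3]
After 8 (reverse(3, 5)): [1, 4, 5, 3, 0, 2]
After 9 (rotate_left(1, 3, k=1)): [1, 5, 3, 4, 0, 2]
After 10 (swap(3, 0)): [4, 5, 3, 1, 0, 2]
After 11 (swap(3, 2)): [4, 5, 1, 3, 0, 2]
After 12 (swap(3, 0)): [3, 5, 1, 4, 0, 2]
After 13 (swap(4, 2)): [3, 5, 0, 4, 1, 2]
After 14 (reverse(1, 5)): [3, 2, 1, 4, 0, 5]

Answer: 4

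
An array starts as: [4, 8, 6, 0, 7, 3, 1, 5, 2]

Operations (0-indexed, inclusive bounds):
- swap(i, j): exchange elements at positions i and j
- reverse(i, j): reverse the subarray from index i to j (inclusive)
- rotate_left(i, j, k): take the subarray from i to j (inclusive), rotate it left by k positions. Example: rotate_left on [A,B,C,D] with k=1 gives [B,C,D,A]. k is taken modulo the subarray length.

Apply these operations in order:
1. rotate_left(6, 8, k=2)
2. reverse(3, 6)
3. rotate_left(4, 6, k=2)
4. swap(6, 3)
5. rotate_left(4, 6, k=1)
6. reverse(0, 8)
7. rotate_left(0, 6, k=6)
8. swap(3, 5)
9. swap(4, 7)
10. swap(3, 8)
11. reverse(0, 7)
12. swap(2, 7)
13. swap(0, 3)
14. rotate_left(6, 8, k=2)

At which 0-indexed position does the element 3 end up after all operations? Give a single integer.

Answer: 6

Derivation:
After 1 (rotate_left(6, 8, k=2)): [4, 8, 6, 0, 7, 3, 2, 1, 5]
After 2 (reverse(3, 6)): [4, 8, 6, 2, 3, 7, 0, 1, 5]
After 3 (rotate_left(4, 6, k=2)): [4, 8, 6, 2, 0, 3, 7, 1, 5]
After 4 (swap(6, 3)): [4, 8, 6, 7, 0, 3, 2, 1, 5]
After 5 (rotate_left(4, 6, k=1)): [4, 8, 6, 7, 3, 2, 0, 1, 5]
After 6 (reverse(0, 8)): [5, 1, 0, 2, 3, 7, 6, 8, 4]
After 7 (rotate_left(0, 6, k=6)): [6, 5, 1, 0, 2, 3, 7, 8, 4]
After 8 (swap(3, 5)): [6, 5, 1, 3, 2, 0, 7, 8, 4]
After 9 (swap(4, 7)): [6, 5, 1, 3, 8, 0, 7, 2, 4]
After 10 (swap(3, 8)): [6, 5, 1, 4, 8, 0, 7, 2, 3]
After 11 (reverse(0, 7)): [2, 7, 0, 8, 4, 1, 5, 6, 3]
After 12 (swap(2, 7)): [2, 7, 6, 8, 4, 1, 5, 0, 3]
After 13 (swap(0, 3)): [8, 7, 6, 2, 4, 1, 5, 0, 3]
After 14 (rotate_left(6, 8, k=2)): [8, 7, 6, 2, 4, 1, 3, 5, 0]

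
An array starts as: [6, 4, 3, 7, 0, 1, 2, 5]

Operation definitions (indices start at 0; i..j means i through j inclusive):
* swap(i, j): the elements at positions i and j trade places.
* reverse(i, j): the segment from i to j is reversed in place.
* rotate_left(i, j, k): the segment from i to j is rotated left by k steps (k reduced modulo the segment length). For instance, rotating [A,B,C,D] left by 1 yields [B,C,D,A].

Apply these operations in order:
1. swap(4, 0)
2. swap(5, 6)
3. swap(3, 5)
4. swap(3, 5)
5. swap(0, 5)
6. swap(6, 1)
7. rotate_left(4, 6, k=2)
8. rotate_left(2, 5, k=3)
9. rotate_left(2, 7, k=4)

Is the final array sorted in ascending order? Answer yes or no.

After 1 (swap(4, 0)): [0, 4, 3, 7, 6, 1, 2, 5]
After 2 (swap(5, 6)): [0, 4, 3, 7, 6, 2, 1, 5]
After 3 (swap(3, 5)): [0, 4, 3, 2, 6, 7, 1, 5]
After 4 (swap(3, 5)): [0, 4, 3, 7, 6, 2, 1, 5]
After 5 (swap(0, 5)): [2, 4, 3, 7, 6, 0, 1, 5]
After 6 (swap(6, 1)): [2, 1, 3, 7, 6, 0, 4, 5]
After 7 (rotate_left(4, 6, k=2)): [2, 1, 3, 7, 4, 6, 0, 5]
After 8 (rotate_left(2, 5, k=3)): [2, 1, 6, 3, 7, 4, 0, 5]
After 9 (rotate_left(2, 7, k=4)): [2, 1, 0, 5, 6, 3, 7, 4]

Answer: no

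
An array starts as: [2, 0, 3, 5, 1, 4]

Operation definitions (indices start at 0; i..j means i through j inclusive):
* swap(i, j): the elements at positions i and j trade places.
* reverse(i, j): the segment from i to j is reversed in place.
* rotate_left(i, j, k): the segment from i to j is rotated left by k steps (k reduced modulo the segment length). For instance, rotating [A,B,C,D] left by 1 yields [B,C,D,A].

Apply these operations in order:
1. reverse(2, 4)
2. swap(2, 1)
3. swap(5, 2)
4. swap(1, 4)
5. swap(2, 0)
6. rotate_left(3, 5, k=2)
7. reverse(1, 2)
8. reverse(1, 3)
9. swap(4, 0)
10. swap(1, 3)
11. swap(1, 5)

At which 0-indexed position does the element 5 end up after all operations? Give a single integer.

Answer: 0

Derivation:
After 1 (reverse(2, 4)): [2, 0, 1, 5, 3, 4]
After 2 (swap(2, 1)): [2, 1, 0, 5, 3, 4]
After 3 (swap(5, 2)): [2, 1, 4, 5, 3, 0]
After 4 (swap(1, 4)): [2, 3, 4, 5, 1, 0]
After 5 (swap(2, 0)): [4, 3, 2, 5, 1, 0]
After 6 (rotate_left(3, 5, k=2)): [4, 3, 2, 0, 5, 1]
After 7 (reverse(1, 2)): [4, 2, 3, 0, 5, 1]
After 8 (reverse(1, 3)): [4, 0, 3, 2, 5, 1]
After 9 (swap(4, 0)): [5, 0, 3, 2, 4, 1]
After 10 (swap(1, 3)): [5, 2, 3, 0, 4, 1]
After 11 (swap(1, 5)): [5, 1, 3, 0, 4, 2]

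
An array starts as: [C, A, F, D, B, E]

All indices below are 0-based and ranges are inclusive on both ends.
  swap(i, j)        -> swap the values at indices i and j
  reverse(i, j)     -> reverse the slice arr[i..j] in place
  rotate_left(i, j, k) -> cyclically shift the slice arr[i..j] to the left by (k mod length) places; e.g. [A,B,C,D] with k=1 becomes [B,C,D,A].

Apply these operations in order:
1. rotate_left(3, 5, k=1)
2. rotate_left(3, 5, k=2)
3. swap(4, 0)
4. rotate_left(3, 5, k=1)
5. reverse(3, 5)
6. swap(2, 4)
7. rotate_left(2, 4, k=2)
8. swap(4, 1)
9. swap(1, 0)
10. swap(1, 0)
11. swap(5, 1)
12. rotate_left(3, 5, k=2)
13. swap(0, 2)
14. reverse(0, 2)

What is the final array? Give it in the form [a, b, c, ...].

Answer: [B, C, F, D, E, A]

Derivation:
After 1 (rotate_left(3, 5, k=1)): [C, A, F, B, E, D]
After 2 (rotate_left(3, 5, k=2)): [C, A, F, D, B, E]
After 3 (swap(4, 0)): [B, A, F, D, C, E]
After 4 (rotate_left(3, 5, k=1)): [B, A, F, C, E, D]
After 5 (reverse(3, 5)): [B, A, F, D, E, C]
After 6 (swap(2, 4)): [B, A, E, D, F, C]
After 7 (rotate_left(2, 4, k=2)): [B, A, F, E, D, C]
After 8 (swap(4, 1)): [B, D, F, E, A, C]
After 9 (swap(1, 0)): [D, B, F, E, A, C]
After 10 (swap(1, 0)): [B, D, F, E, A, C]
After 11 (swap(5, 1)): [B, C, F, E, A, D]
After 12 (rotate_left(3, 5, k=2)): [B, C, F, D, E, A]
After 13 (swap(0, 2)): [F, C, B, D, E, A]
After 14 (reverse(0, 2)): [B, C, F, D, E, A]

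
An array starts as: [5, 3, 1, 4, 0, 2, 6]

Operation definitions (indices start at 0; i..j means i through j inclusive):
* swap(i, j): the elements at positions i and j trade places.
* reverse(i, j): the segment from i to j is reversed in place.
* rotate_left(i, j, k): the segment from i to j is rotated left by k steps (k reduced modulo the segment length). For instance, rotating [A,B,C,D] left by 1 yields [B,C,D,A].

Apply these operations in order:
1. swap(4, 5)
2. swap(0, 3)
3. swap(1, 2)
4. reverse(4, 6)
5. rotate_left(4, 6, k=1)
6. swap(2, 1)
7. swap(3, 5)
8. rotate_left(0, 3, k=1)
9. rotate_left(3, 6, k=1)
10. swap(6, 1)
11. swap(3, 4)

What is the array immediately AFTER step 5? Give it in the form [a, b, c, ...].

After 1 (swap(4, 5)): [5, 3, 1, 4, 2, 0, 6]
After 2 (swap(0, 3)): [4, 3, 1, 5, 2, 0, 6]
After 3 (swap(1, 2)): [4, 1, 3, 5, 2, 0, 6]
After 4 (reverse(4, 6)): [4, 1, 3, 5, 6, 0, 2]
After 5 (rotate_left(4, 6, k=1)): [4, 1, 3, 5, 0, 2, 6]

Answer: [4, 1, 3, 5, 0, 2, 6]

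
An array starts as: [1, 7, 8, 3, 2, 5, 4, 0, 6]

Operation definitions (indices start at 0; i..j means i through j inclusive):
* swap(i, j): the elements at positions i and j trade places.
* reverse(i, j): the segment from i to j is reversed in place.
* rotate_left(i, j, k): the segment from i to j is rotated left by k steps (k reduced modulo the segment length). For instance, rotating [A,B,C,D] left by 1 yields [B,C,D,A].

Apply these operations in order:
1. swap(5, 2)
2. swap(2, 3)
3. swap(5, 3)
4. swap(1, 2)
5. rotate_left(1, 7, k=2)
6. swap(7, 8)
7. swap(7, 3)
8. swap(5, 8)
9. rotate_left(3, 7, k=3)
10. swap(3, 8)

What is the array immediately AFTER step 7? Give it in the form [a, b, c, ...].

After 1 (swap(5, 2)): [1, 7, 5, 3, 2, 8, 4, 0, 6]
After 2 (swap(2, 3)): [1, 7, 3, 5, 2, 8, 4, 0, 6]
After 3 (swap(5, 3)): [1, 7, 3, 8, 2, 5, 4, 0, 6]
After 4 (swap(1, 2)): [1, 3, 7, 8, 2, 5, 4, 0, 6]
After 5 (rotate_left(1, 7, k=2)): [1, 8, 2, 5, 4, 0, 3, 7, 6]
After 6 (swap(7, 8)): [1, 8, 2, 5, 4, 0, 3, 6, 7]
After 7 (swap(7, 3)): [1, 8, 2, 6, 4, 0, 3, 5, 7]

Answer: [1, 8, 2, 6, 4, 0, 3, 5, 7]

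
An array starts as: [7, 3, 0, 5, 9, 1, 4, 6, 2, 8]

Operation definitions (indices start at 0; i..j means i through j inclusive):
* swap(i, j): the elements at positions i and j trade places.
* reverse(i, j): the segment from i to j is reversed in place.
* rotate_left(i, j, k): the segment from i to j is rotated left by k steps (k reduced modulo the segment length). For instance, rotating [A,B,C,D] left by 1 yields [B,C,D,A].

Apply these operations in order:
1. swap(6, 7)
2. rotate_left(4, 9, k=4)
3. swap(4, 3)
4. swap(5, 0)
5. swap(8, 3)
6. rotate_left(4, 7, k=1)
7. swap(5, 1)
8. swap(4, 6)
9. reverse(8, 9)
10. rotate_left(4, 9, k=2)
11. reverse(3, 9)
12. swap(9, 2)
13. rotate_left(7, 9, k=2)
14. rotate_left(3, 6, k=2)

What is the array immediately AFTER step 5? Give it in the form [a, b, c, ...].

After 1 (swap(6, 7)): [7, 3, 0, 5, 9, 1, 6, 4, 2, 8]
After 2 (rotate_left(4, 9, k=4)): [7, 3, 0, 5, 2, 8, 9, 1, 6, 4]
After 3 (swap(4, 3)): [7, 3, 0, 2, 5, 8, 9, 1, 6, 4]
After 4 (swap(5, 0)): [8, 3, 0, 2, 5, 7, 9, 1, 6, 4]
After 5 (swap(8, 3)): [8, 3, 0, 6, 5, 7, 9, 1, 2, 4]

Answer: [8, 3, 0, 6, 5, 7, 9, 1, 2, 4]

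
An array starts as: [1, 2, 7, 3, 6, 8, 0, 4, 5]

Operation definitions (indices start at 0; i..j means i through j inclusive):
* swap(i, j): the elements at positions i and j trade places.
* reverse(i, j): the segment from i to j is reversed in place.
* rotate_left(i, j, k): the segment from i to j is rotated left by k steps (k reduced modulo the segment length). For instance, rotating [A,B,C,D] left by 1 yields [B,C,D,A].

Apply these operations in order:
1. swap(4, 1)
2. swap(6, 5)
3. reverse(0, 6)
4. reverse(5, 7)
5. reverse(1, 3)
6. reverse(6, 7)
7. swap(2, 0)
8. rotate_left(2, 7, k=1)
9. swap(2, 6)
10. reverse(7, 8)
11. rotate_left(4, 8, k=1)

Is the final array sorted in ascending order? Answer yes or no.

After 1 (swap(4, 1)): [1, 6, 7, 3, 2, 8, 0, 4, 5]
After 2 (swap(6, 5)): [1, 6, 7, 3, 2, 0, 8, 4, 5]
After 3 (reverse(0, 6)): [8, 0, 2, 3, 7, 6, 1, 4, 5]
After 4 (reverse(5, 7)): [8, 0, 2, 3, 7, 4, 1, 6, 5]
After 5 (reverse(1, 3)): [8, 3, 2, 0, 7, 4, 1, 6, 5]
After 6 (reverse(6, 7)): [8, 3, 2, 0, 7, 4, 6, 1, 5]
After 7 (swap(2, 0)): [2, 3, 8, 0, 7, 4, 6, 1, 5]
After 8 (rotate_left(2, 7, k=1)): [2, 3, 0, 7, 4, 6, 1, 8, 5]
After 9 (swap(2, 6)): [2, 3, 1, 7, 4, 6, 0, 8, 5]
After 10 (reverse(7, 8)): [2, 3, 1, 7, 4, 6, 0, 5, 8]
After 11 (rotate_left(4, 8, k=1)): [2, 3, 1, 7, 6, 0, 5, 8, 4]

Answer: no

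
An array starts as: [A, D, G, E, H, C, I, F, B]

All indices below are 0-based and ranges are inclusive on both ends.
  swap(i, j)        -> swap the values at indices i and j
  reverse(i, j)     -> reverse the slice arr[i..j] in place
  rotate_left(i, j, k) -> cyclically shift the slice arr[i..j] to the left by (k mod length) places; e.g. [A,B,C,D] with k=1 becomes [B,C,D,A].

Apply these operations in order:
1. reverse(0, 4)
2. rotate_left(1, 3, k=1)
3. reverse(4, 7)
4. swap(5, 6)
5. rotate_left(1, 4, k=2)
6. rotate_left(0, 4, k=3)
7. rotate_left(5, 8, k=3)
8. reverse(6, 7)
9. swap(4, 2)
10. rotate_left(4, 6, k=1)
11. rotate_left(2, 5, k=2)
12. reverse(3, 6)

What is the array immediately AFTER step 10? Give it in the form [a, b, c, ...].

Answer: [G, D, F, E, B, I, H, C, A]

Derivation:
After 1 (reverse(0, 4)): [H, E, G, D, A, C, I, F, B]
After 2 (rotate_left(1, 3, k=1)): [H, G, D, E, A, C, I, F, B]
After 3 (reverse(4, 7)): [H, G, D, E, F, I, C, A, B]
After 4 (swap(5, 6)): [H, G, D, E, F, C, I, A, B]
After 5 (rotate_left(1, 4, k=2)): [H, E, F, G, D, C, I, A, B]
After 6 (rotate_left(0, 4, k=3)): [G, D, H, E, F, C, I, A, B]
After 7 (rotate_left(5, 8, k=3)): [G, D, H, E, F, B, C, I, A]
After 8 (reverse(6, 7)): [G, D, H, E, F, B, I, C, A]
After 9 (swap(4, 2)): [G, D, F, E, H, B, I, C, A]
After 10 (rotate_left(4, 6, k=1)): [G, D, F, E, B, I, H, C, A]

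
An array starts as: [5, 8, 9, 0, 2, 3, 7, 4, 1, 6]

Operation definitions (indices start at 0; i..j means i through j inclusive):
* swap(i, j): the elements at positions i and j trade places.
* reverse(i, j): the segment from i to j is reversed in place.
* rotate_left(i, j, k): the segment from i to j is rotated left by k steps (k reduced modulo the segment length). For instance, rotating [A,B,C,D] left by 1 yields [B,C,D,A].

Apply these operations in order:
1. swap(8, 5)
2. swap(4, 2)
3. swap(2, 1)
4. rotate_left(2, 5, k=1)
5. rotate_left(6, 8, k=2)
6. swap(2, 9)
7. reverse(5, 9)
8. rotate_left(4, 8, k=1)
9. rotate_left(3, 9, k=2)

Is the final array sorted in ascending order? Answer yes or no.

Answer: no

Derivation:
After 1 (swap(8, 5)): [5, 8, 9, 0, 2, 1, 7, 4, 3, 6]
After 2 (swap(4, 2)): [5, 8, 2, 0, 9, 1, 7, 4, 3, 6]
After 3 (swap(2, 1)): [5, 2, 8, 0, 9, 1, 7, 4, 3, 6]
After 4 (rotate_left(2, 5, k=1)): [5, 2, 0, 9, 1, 8, 7, 4, 3, 6]
After 5 (rotate_left(6, 8, k=2)): [5, 2, 0, 9, 1, 8, 3, 7, 4, 6]
After 6 (swap(2, 9)): [5, 2, 6, 9, 1, 8, 3, 7, 4, 0]
After 7 (reverse(5, 9)): [5, 2, 6, 9, 1, 0, 4, 7, 3, 8]
After 8 (rotate_left(4, 8, k=1)): [5, 2, 6, 9, 0, 4, 7, 3, 1, 8]
After 9 (rotate_left(3, 9, k=2)): [5, 2, 6, 4, 7, 3, 1, 8, 9, 0]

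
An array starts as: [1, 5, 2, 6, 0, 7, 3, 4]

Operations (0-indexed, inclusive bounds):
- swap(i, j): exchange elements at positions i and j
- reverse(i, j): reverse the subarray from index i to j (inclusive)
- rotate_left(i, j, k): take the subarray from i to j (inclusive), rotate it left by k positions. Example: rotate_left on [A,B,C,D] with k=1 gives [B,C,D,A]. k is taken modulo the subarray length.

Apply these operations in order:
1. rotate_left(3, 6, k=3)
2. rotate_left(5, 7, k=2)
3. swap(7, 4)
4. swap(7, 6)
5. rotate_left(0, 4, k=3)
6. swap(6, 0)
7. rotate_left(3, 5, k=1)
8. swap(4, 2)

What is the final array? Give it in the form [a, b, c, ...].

Answer: [6, 7, 4, 2, 1, 5, 3, 0]

Derivation:
After 1 (rotate_left(3, 6, k=3)): [1, 5, 2, 3, 6, 0, 7, 4]
After 2 (rotate_left(5, 7, k=2)): [1, 5, 2, 3, 6, 4, 0, 7]
After 3 (swap(7, 4)): [1, 5, 2, 3, 7, 4, 0, 6]
After 4 (swap(7, 6)): [1, 5, 2, 3, 7, 4, 6, 0]
After 5 (rotate_left(0, 4, k=3)): [3, 7, 1, 5, 2, 4, 6, 0]
After 6 (swap(6, 0)): [6, 7, 1, 5, 2, 4, 3, 0]
After 7 (rotate_left(3, 5, k=1)): [6, 7, 1, 2, 4, 5, 3, 0]
After 8 (swap(4, 2)): [6, 7, 4, 2, 1, 5, 3, 0]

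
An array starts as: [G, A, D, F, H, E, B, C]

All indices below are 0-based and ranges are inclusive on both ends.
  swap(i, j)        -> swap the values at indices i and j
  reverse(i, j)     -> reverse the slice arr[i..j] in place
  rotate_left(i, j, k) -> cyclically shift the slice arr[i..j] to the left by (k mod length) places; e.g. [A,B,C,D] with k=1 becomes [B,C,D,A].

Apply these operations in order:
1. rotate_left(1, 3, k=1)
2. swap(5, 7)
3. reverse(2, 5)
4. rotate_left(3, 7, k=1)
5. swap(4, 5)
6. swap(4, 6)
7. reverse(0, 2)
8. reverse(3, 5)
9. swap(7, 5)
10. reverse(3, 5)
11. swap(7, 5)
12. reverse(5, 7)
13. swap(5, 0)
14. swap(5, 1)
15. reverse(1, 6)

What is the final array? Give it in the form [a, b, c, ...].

After 1 (rotate_left(1, 3, k=1)): [G, D, F, A, H, E, B, C]
After 2 (swap(5, 7)): [G, D, F, A, H, C, B, E]
After 3 (reverse(2, 5)): [G, D, C, H, A, F, B, E]
After 4 (rotate_left(3, 7, k=1)): [G, D, C, A, F, B, E, H]
After 5 (swap(4, 5)): [G, D, C, A, B, F, E, H]
After 6 (swap(4, 6)): [G, D, C, A, E, F, B, H]
After 7 (reverse(0, 2)): [C, D, G, A, E, F, B, H]
After 8 (reverse(3, 5)): [C, D, G, F, E, A, B, H]
After 9 (swap(7, 5)): [C, D, G, F, E, H, B, A]
After 10 (reverse(3, 5)): [C, D, G, H, E, F, B, A]
After 11 (swap(7, 5)): [C, D, G, H, E, A, B, F]
After 12 (reverse(5, 7)): [C, D, G, H, E, F, B, A]
After 13 (swap(5, 0)): [F, D, G, H, E, C, B, A]
After 14 (swap(5, 1)): [F, C, G, H, E, D, B, A]
After 15 (reverse(1, 6)): [F, B, D, E, H, G, C, A]

Answer: [F, B, D, E, H, G, C, A]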